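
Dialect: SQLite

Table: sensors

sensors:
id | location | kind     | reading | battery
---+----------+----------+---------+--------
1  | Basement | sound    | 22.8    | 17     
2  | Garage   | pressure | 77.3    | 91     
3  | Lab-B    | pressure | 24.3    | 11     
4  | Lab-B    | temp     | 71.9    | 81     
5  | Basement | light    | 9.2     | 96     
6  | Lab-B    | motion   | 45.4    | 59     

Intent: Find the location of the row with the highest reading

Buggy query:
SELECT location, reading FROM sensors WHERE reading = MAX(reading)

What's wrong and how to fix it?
Bug: WHERE is evaluated per row; an aggregate over the whole table isn't defined there

Fix: Use a subquery: WHERE reading = (SELECT MAX(reading) FROM sensors)

Corrected query:
SELECT location, reading FROM sensors WHERE reading = (SELECT MAX(reading) FROM sensors)

Result:
location | reading
---------+--------
Garage   | 77.3   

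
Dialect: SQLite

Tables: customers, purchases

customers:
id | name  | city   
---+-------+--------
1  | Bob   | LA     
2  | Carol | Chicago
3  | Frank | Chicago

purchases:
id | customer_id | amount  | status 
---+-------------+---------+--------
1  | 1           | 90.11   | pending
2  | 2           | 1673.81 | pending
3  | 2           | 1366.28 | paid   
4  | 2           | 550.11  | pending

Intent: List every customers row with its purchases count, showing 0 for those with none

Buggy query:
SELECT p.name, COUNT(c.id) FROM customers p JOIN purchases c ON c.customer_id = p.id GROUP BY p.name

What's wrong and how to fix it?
Bug: An inner join excludes parents with zero children

Fix: Switch to LEFT JOIN to retain unmatched parent rows

Corrected query:
SELECT p.name, COUNT(c.id) FROM customers p LEFT JOIN purchases c ON c.customer_id = p.id GROUP BY p.name

Result:
name  | COUNT(c.id)
------+------------
Bob   | 1          
Carol | 3          
Frank | 0          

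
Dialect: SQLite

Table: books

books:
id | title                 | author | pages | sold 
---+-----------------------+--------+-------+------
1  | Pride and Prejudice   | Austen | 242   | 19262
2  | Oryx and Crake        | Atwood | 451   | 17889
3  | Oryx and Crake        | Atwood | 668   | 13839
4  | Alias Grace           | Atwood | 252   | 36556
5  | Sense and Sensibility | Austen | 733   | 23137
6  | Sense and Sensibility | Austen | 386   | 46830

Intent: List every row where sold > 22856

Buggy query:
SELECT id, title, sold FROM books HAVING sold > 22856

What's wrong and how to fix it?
Bug: HAVING filters the output of aggregation, but this query has no GROUP BY and no aggregate functions, so SQLite rejects it (HAVING clause on a non-aggregate query); the condition here is per row

Fix: Replace HAVING with WHERE since the condition applies to individual rows

Corrected query:
SELECT id, title, sold FROM books WHERE sold > 22856

Result:
id | title                 | sold 
---+-----------------------+------
4  | Alias Grace           | 36556
5  | Sense and Sensibility | 23137
6  | Sense and Sensibility | 46830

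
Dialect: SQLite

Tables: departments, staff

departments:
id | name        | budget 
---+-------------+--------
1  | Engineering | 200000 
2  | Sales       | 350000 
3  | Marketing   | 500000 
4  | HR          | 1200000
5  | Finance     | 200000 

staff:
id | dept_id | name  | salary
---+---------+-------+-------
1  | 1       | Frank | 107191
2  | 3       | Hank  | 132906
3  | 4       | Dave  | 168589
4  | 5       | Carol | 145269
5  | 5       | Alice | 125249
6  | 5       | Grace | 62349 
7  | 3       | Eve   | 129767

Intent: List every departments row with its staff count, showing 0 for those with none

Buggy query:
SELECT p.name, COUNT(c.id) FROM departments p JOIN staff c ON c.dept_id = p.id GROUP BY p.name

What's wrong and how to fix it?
Bug: An inner join excludes parents with zero children

Fix: Switch to LEFT JOIN to retain unmatched parent rows

Corrected query:
SELECT p.name, COUNT(c.id) FROM departments p LEFT JOIN staff c ON c.dept_id = p.id GROUP BY p.name

Result:
name        | COUNT(c.id)
------------+------------
Engineering | 1          
Finance     | 3          
HR          | 1          
Marketing   | 2          
Sales       | 0          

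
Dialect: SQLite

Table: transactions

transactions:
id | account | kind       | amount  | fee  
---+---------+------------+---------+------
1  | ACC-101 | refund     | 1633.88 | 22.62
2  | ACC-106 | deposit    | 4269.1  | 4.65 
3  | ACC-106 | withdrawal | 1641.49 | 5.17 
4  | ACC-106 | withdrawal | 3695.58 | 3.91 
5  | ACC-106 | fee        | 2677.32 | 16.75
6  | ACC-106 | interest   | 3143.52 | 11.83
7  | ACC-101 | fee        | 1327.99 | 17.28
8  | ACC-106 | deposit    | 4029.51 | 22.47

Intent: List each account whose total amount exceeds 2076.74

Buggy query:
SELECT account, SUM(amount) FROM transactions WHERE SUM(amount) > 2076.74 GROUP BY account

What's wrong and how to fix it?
Bug: Aggregate functions cannot appear in a WHERE clause

Fix: Use HAVING (which filters groups after aggregation) instead of WHERE

Corrected query:
SELECT account, SUM(amount) FROM transactions GROUP BY account HAVING SUM(amount) > 2076.74

Result:
account | SUM(amount)
--------+------------
ACC-101 | 2961.87    
ACC-106 | 19456.52   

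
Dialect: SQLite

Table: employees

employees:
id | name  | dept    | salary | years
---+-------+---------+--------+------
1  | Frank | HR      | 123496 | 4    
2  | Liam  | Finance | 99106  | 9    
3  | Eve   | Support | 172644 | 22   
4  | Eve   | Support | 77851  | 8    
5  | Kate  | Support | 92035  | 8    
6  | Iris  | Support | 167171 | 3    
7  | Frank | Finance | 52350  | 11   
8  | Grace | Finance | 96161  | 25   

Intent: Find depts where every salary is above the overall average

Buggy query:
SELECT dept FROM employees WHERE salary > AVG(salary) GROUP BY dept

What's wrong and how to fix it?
Bug: AVG() is an aggregate; it can't sit directly in WHERE

Fix: Use a subquery for AVG and a HAVING MIN(...) filter so the condition holds for every row in the group

Corrected query:
SELECT dept FROM employees GROUP BY dept HAVING MIN(salary) > (SELECT AVG(salary) FROM employees)

Result:
dept
----
HR  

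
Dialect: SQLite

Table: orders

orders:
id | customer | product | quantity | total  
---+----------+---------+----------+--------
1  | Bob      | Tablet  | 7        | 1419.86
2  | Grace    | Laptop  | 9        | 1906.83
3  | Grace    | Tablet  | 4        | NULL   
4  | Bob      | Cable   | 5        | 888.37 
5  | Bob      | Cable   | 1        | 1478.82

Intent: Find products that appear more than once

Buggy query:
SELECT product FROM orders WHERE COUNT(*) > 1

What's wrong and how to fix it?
Bug: COUNT(*) is an aggregate and cannot be used in WHERE

Fix: Group first, then use HAVING for the count condition

Corrected query:
SELECT product FROM orders GROUP BY product HAVING COUNT(*) > 1

Result:
product
-------
Cable  
Tablet 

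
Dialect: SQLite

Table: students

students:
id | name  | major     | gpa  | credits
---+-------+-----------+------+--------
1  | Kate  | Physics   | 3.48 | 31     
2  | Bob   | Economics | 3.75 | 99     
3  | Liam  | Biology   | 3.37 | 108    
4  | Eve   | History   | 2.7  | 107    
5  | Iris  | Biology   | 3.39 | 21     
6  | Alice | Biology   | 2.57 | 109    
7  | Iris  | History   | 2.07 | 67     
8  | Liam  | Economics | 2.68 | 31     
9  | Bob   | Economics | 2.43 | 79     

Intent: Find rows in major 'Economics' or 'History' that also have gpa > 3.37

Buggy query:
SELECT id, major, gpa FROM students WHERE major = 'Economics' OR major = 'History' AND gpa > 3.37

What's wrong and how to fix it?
Bug: Without parentheses, AND is evaluated before OR, so the gpa filter only applies to the 'History' branch

Fix: Group the OR with parentheses (or use IN), then AND the threshold

Corrected query:
SELECT id, major, gpa FROM students WHERE (major = 'Economics' OR major = 'History') AND gpa > 3.37

Result:
id | major     | gpa 
---+-----------+-----
2  | Economics | 3.75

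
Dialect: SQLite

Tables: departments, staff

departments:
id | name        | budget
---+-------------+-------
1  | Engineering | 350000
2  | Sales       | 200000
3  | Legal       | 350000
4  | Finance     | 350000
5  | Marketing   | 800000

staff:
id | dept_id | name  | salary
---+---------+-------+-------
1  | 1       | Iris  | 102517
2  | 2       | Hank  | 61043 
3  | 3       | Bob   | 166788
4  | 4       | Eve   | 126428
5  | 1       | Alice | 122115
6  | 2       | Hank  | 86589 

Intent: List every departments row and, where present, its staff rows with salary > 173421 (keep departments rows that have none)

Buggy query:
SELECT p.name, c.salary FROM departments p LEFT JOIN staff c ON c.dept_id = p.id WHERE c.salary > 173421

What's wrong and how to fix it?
Bug: Filtering c.salary in WHERE discards the NULL rows produced by LEFT JOIN, turning it into an inner join

Fix: Move the right-table condition into the ON clause so unmatched parents are kept

Corrected query:
SELECT p.name, c.salary FROM departments p LEFT JOIN staff c ON c.dept_id = p.id AND c.salary > 173421

Result:
name        | salary
------------+-------
Engineering | NULL  
Sales       | NULL  
Legal       | NULL  
Finance     | NULL  
Marketing   | NULL  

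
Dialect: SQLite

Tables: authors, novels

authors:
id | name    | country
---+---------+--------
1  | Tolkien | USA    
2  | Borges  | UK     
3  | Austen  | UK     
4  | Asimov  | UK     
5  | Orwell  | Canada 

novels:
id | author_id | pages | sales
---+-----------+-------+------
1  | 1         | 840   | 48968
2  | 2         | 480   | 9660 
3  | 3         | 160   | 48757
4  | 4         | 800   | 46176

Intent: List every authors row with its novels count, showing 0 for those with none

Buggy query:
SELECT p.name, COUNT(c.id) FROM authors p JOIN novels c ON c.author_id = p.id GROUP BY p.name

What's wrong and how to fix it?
Bug: An inner join excludes parents with zero children

Fix: Switch to LEFT JOIN to retain unmatched parent rows

Corrected query:
SELECT p.name, COUNT(c.id) FROM authors p LEFT JOIN novels c ON c.author_id = p.id GROUP BY p.name

Result:
name    | COUNT(c.id)
--------+------------
Asimov  | 1          
Austen  | 1          
Borges  | 1          
Orwell  | 0          
Tolkien | 1          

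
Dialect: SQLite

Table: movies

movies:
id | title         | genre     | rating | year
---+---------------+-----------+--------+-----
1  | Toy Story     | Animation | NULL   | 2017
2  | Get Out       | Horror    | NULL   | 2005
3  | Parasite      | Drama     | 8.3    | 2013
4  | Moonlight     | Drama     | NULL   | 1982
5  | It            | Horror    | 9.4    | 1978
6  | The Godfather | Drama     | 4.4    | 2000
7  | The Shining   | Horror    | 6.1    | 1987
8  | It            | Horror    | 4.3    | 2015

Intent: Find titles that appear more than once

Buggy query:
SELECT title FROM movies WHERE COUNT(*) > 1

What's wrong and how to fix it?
Bug: WHERE can't reference COUNT(*); aggregates are computed after WHERE

Fix: Group first, then use HAVING for the count condition

Corrected query:
SELECT title FROM movies GROUP BY title HAVING COUNT(*) > 1

Result:
title
-----
It   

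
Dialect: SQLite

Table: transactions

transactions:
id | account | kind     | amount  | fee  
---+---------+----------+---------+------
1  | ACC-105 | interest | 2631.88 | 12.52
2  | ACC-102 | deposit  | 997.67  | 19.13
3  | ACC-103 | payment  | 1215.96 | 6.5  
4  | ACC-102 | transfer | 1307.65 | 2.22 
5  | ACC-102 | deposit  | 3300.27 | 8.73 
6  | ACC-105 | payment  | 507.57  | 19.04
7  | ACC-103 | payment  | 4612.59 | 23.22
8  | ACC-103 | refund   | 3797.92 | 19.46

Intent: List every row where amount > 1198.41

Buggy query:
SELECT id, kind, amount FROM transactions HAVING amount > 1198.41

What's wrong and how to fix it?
Bug: This is a non-aggregate query (no GROUP BY, no aggregates), so in SQLite the HAVING clause is invalid here; a row-level condition belongs in WHERE

Fix: Use WHERE for row-level filtering

Corrected query:
SELECT id, kind, amount FROM transactions WHERE amount > 1198.41

Result:
id | kind     | amount 
---+----------+--------
1  | interest | 2631.88
3  | payment  | 1215.96
4  | transfer | 1307.65
5  | deposit  | 3300.27
7  | payment  | 4612.59
8  | refund   | 3797.92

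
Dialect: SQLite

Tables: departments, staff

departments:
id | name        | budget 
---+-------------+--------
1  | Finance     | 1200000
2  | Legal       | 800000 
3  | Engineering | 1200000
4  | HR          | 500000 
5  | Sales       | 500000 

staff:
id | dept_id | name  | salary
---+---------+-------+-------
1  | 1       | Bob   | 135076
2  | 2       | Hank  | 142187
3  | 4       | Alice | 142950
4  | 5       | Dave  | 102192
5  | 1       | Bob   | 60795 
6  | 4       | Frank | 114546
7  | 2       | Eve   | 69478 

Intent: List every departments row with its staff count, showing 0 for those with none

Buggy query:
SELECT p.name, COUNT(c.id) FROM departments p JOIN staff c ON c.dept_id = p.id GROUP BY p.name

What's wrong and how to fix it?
Bug: INNER JOIN drops departments rows that have no matching staff rows

Fix: Use LEFT JOIN so parents without children still appear (COUNT(c.id) gives 0)

Corrected query:
SELECT p.name, COUNT(c.id) FROM departments p LEFT JOIN staff c ON c.dept_id = p.id GROUP BY p.name

Result:
name        | COUNT(c.id)
------------+------------
Engineering | 0          
Finance     | 2          
HR          | 2          
Legal       | 2          
Sales       | 1          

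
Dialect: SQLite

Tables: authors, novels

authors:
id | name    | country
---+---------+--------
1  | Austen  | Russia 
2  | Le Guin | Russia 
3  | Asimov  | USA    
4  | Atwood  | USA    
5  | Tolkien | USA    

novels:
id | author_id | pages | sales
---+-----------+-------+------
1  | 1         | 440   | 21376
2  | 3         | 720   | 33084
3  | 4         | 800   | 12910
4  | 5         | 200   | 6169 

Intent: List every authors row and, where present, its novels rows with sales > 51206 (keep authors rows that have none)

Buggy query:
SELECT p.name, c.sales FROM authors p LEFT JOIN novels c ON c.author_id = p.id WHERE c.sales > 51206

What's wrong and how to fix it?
Bug: Filtering c.sales in WHERE discards the NULL rows produced by LEFT JOIN, turning it into an inner join

Fix: Put 'c.sales > 51206' in the JOIN's ON clause instead of WHERE

Corrected query:
SELECT p.name, c.sales FROM authors p LEFT JOIN novels c ON c.author_id = p.id AND c.sales > 51206

Result:
name    | sales
--------+------
Austen  | NULL 
Le Guin | NULL 
Asimov  | NULL 
Atwood  | NULL 
Tolkien | NULL 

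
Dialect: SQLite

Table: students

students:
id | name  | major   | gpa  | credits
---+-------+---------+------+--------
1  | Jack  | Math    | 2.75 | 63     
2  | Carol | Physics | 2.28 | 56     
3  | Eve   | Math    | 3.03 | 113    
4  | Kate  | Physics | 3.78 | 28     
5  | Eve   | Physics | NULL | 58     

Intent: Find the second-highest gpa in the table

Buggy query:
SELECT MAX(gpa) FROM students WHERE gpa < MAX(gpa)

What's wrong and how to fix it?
Bug: The inner MAX is an aggregate inside WHERE, which is not allowed

Fix: Compute the overall MAX in a subquery, then take MAX of rows below it

Corrected query:
SELECT MAX(gpa) FROM students WHERE gpa < (SELECT MAX(gpa) FROM students)

Result:
MAX(gpa)
--------
3.03    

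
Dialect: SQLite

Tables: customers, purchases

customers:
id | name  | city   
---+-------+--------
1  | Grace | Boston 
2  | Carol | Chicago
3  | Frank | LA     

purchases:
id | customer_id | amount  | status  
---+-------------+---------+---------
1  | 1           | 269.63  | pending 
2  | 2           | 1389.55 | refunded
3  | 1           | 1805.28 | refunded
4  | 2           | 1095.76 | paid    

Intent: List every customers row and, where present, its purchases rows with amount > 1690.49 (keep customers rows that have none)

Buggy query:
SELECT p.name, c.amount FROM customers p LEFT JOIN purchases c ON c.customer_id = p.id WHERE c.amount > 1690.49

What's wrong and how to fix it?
Bug: A WHERE condition on the right-hand table after LEFT JOIN drops unmatched parents

Fix: Put 'c.amount > 1690.49' in the JOIN's ON clause instead of WHERE

Corrected query:
SELECT p.name, c.amount FROM customers p LEFT JOIN purchases c ON c.customer_id = p.id AND c.amount > 1690.49

Result:
name  | amount 
------+--------
Grace | 1805.28
Carol | NULL   
Frank | NULL   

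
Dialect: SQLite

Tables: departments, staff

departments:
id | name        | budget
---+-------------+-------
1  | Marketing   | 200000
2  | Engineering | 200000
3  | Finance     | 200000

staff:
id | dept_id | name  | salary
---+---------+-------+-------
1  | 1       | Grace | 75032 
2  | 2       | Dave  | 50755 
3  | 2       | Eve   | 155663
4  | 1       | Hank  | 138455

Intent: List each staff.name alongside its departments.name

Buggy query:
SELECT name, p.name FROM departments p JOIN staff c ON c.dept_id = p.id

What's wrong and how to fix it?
Bug: Both tables have a 'name' column; the unqualified reference is ambiguous

Fix: Prefix ambiguous columns with the table alias

Corrected query:
SELECT c.name, p.name FROM departments p JOIN staff c ON c.dept_id = p.id

Result:
name  | name       
------+------------
Grace | Marketing  
Dave  | Engineering
Eve   | Engineering
Hank  | Marketing  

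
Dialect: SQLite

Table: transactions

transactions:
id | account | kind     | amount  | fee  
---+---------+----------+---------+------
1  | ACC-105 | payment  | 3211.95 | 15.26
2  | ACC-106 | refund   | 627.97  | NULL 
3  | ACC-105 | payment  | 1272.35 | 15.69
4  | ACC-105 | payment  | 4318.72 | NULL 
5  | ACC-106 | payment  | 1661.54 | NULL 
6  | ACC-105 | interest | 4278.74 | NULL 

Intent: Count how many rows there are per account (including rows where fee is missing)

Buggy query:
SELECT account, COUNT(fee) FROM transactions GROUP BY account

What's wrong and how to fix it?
Bug: COUNT(fee) skips NULLs, so groups with missing fee are undercounted

Fix: Replace COUNT(fee) with COUNT(*)

Corrected query:
SELECT account, COUNT(*) FROM transactions GROUP BY account

Result:
account | COUNT(*)
--------+---------
ACC-105 | 4       
ACC-106 | 2       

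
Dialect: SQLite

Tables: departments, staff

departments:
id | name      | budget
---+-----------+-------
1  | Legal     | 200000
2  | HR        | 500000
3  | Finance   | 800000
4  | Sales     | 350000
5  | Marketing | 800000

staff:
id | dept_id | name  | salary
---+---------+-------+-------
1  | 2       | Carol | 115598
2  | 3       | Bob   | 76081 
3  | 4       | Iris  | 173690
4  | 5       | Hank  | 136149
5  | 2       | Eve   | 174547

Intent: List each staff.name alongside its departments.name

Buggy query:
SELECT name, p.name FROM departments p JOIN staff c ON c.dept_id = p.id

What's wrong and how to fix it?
Bug: Both tables have a 'name' column; the unqualified reference is ambiguous

Fix: Prefix ambiguous columns with the table alias

Corrected query:
SELECT c.name, p.name FROM departments p JOIN staff c ON c.dept_id = p.id

Result:
name  | name     
------+----------
Carol | HR       
Bob   | Finance  
Iris  | Sales    
Hank  | Marketing
Eve   | HR       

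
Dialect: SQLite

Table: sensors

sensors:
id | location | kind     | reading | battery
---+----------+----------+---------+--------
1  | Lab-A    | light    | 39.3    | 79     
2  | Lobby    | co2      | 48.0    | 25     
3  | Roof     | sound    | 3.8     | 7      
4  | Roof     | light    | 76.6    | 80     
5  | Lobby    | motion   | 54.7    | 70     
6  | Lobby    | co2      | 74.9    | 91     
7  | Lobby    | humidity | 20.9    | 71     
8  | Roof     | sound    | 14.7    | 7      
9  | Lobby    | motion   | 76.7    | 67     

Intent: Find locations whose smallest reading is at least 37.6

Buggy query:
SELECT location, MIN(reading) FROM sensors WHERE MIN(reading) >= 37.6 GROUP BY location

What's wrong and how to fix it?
Bug: Aggregates like MIN are computed per group after WHERE runs

Fix: Use HAVING for the per-group MIN condition

Corrected query:
SELECT location, MIN(reading) FROM sensors GROUP BY location HAVING MIN(reading) >= 37.6

Result:
location | MIN(reading)
---------+-------------
Lab-A    | 39.3        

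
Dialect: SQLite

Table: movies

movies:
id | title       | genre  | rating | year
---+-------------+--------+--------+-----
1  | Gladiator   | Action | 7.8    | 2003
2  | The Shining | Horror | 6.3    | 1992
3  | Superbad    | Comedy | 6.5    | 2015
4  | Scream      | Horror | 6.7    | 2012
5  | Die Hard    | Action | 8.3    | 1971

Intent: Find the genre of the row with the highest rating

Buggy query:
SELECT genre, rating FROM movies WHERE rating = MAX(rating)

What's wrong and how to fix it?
Bug: MAX(rating) is an aggregate and cannot be used directly in WHERE

Fix: Wrap MAX in a scalar subquery so WHERE compares against a single value

Corrected query:
SELECT genre, rating FROM movies WHERE rating = (SELECT MAX(rating) FROM movies)

Result:
genre  | rating
-------+-------
Action | 8.3   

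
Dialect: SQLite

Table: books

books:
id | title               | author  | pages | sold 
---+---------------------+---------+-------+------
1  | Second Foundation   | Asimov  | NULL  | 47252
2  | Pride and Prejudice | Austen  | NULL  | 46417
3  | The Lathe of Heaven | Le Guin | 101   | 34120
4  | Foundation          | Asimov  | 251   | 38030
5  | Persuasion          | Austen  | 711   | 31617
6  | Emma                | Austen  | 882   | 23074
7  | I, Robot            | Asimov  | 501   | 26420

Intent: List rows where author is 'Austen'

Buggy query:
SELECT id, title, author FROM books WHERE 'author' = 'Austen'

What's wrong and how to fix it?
Bug: Single quotes denote string literals in SQL; the column name is being compared as a constant string

Fix: Reference the column as author without single quotes

Corrected query:
SELECT id, title, author FROM books WHERE author = 'Austen'

Result:
id | title               | author
---+---------------------+-------
2  | Pride and Prejudice | Austen
5  | Persuasion          | Austen
6  | Emma                | Austen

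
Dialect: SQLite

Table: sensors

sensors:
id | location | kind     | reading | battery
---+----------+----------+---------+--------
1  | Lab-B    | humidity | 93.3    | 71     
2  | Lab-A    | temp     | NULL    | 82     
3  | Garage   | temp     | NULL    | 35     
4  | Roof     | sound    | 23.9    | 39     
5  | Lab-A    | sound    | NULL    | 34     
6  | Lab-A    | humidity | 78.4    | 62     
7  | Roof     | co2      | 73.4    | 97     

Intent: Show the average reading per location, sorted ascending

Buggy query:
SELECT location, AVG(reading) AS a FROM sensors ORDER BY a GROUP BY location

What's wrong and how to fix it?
Bug: ORDER BY appears before GROUP BY; SQL clause order requires GROUP BY first

Fix: Move ORDER BY to the end, after GROUP BY

Corrected query:
SELECT location, AVG(reading) AS a FROM sensors GROUP BY location ORDER BY a

Result:
location | a    
---------+------
Garage   | NULL 
Roof     | 48.65
Lab-A    | 78.4 
Lab-B    | 93.3 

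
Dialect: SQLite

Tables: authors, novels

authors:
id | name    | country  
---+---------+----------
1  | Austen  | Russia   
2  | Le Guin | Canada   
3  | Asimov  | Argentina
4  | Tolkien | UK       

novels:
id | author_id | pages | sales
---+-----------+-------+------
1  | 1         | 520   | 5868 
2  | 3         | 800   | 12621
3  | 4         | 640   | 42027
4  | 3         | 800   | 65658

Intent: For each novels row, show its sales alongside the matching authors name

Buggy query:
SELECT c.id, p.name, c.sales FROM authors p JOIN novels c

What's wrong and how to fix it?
Bug: Missing join condition: each novels row is matched to all authors rows instead of just its own

Fix: Add ON c.author_id = p.id to the JOIN

Corrected query:
SELECT c.id, p.name, c.sales FROM authors p JOIN novels c ON c.author_id = p.id

Result:
id | name    | sales
---+---------+------
1  | Austen  | 5868 
2  | Asimov  | 12621
3  | Tolkien | 42027
4  | Asimov  | 65658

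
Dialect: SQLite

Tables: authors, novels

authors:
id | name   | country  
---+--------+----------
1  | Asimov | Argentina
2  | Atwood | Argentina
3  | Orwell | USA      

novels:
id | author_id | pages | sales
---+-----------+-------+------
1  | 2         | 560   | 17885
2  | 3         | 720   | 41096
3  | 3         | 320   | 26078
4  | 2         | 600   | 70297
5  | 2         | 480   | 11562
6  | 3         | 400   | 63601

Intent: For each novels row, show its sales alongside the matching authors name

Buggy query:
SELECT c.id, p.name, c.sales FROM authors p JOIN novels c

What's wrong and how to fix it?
Bug: Missing join condition: each novels row is matched to all authors rows instead of just its own

Fix: Add ON c.author_id = p.id to the JOIN

Corrected query:
SELECT c.id, p.name, c.sales FROM authors p JOIN novels c ON c.author_id = p.id

Result:
id | name   | sales
---+--------+------
1  | Atwood | 17885
2  | Orwell | 41096
3  | Orwell | 26078
4  | Atwood | 70297
5  | Atwood | 11562
6  | Orwell | 63601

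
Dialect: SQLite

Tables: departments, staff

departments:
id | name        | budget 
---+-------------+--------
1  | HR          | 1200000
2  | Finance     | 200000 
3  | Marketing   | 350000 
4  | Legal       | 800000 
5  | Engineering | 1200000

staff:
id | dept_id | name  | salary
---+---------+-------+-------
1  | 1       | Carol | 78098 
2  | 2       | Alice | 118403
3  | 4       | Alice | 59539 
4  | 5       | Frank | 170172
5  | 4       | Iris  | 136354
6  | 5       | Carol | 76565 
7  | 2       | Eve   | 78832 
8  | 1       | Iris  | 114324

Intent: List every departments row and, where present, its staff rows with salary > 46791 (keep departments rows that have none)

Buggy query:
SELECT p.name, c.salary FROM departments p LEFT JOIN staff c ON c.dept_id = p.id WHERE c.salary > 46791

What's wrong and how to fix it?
Bug: A WHERE condition on the right-hand table after LEFT JOIN drops unmatched parents

Fix: Put 'c.salary > 46791' in the JOIN's ON clause instead of WHERE

Corrected query:
SELECT p.name, c.salary FROM departments p LEFT JOIN staff c ON c.dept_id = p.id AND c.salary > 46791

Result:
name        | salary
------------+-------
HR          | 78098 
HR          | 114324
Finance     | 78832 
Finance     | 118403
Marketing   | NULL  
Legal       | 59539 
Legal       | 136354
Engineering | 76565 
Engineering | 170172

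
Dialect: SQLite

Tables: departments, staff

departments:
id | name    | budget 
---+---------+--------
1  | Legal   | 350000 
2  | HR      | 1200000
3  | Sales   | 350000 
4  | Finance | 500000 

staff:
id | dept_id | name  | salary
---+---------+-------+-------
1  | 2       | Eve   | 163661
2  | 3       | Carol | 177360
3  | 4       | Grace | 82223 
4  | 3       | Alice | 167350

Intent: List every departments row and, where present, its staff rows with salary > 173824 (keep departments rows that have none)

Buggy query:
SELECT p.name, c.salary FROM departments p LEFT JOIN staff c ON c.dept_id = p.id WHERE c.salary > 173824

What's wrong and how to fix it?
Bug: Filtering c.salary in WHERE discards the NULL rows produced by LEFT JOIN, turning it into an inner join

Fix: Put 'c.salary > 173824' in the JOIN's ON clause instead of WHERE

Corrected query:
SELECT p.name, c.salary FROM departments p LEFT JOIN staff c ON c.dept_id = p.id AND c.salary > 173824

Result:
name    | salary
--------+-------
Legal   | NULL  
HR      | NULL  
Sales   | 177360
Finance | NULL  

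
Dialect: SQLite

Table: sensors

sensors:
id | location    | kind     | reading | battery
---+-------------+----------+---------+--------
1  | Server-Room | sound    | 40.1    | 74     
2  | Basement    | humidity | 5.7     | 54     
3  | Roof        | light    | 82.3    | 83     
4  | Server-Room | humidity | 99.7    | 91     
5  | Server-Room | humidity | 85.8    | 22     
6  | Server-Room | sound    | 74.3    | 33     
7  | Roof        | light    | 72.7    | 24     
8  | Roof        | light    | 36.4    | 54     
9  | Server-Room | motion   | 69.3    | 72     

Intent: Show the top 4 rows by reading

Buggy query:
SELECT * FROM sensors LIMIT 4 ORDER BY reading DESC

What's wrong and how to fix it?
Bug: ORDER BY cannot follow LIMIT; LIMIT is the final clause

Fix: Sort with ORDER BY, then apply LIMIT

Corrected query:
SELECT * FROM sensors ORDER BY reading DESC LIMIT 4

Result:
id | location    | kind     | reading | battery
---+-------------+----------+---------+--------
4  | Server-Room | humidity | 99.7    | 91     
5  | Server-Room | humidity | 85.8    | 22     
3  | Roof        | light    | 82.3    | 83     
6  | Server-Room | sound    | 74.3    | 33     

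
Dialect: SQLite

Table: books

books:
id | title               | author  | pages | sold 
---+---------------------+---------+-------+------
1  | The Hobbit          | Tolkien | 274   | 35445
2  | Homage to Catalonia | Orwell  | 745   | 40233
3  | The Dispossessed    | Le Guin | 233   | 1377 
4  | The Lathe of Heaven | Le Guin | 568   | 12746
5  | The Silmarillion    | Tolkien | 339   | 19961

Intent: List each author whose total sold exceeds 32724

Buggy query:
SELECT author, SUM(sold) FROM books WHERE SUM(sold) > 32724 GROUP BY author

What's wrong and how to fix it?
Bug: Aggregate functions cannot appear in a WHERE clause

Fix: Use HAVING (which filters groups after aggregation) instead of WHERE

Corrected query:
SELECT author, SUM(sold) FROM books GROUP BY author HAVING SUM(sold) > 32724

Result:
author  | SUM(sold)
--------+----------
Orwell  | 40233    
Tolkien | 55406    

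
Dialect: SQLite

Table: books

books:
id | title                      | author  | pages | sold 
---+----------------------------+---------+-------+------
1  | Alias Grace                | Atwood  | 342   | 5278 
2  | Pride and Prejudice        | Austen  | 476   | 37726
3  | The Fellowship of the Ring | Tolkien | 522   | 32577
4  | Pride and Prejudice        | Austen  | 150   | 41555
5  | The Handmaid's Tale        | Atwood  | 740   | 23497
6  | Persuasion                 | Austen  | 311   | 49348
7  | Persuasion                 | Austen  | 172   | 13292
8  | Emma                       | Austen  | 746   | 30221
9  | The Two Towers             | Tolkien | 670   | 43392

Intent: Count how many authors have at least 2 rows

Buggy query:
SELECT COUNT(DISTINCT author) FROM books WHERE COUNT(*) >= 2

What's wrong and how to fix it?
Bug: COUNT(*) cannot appear in WHERE; the per-group count doesn't exist yet

Fix: Use a subquery that GROUPs and filters with HAVING, then count its rows

Corrected query:
SELECT COUNT(*) FROM (SELECT author FROM books GROUP BY author HAVING COUNT(*) >= 2)

Result:
COUNT(*)
--------
3       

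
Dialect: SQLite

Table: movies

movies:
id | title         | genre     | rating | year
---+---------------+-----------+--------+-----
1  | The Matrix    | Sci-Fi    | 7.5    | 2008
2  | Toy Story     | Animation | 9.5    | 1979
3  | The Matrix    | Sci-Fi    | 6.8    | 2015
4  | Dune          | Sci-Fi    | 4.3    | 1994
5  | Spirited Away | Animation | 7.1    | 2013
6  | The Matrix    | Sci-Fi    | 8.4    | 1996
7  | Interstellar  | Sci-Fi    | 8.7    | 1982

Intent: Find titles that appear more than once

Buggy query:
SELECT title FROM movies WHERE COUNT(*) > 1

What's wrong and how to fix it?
Bug: WHERE can't reference COUNT(*); aggregates are computed after WHERE

Fix: Group first, then use HAVING for the count condition

Corrected query:
SELECT title FROM movies GROUP BY title HAVING COUNT(*) > 1

Result:
title     
----------
The Matrix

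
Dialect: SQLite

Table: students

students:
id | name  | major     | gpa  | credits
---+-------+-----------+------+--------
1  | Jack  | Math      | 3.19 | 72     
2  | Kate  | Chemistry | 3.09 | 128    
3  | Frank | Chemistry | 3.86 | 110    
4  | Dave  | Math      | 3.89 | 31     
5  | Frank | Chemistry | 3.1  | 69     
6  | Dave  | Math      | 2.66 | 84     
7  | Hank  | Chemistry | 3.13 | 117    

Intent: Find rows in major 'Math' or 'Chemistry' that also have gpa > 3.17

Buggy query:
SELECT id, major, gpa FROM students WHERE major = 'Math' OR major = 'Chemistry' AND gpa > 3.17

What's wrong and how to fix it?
Bug: AND binds tighter than OR, so this parses as major = 'Math' OR (major = 'Chemistry' AND gpa > 3.17)

Fix: Group the OR with parentheses (or use IN), then AND the threshold

Corrected query:
SELECT id, major, gpa FROM students WHERE (major = 'Math' OR major = 'Chemistry') AND gpa > 3.17

Result:
id | major     | gpa 
---+-----------+-----
1  | Math      | 3.19
3  | Chemistry | 3.86
4  | Math      | 3.89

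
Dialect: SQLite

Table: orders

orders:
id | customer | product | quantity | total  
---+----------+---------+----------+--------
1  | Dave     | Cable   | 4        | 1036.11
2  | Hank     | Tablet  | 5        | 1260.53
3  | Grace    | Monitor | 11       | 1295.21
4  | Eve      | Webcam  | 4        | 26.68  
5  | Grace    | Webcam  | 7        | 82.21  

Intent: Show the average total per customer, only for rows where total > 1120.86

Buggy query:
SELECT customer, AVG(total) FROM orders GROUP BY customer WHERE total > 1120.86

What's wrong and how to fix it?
Bug: WHERE cannot follow GROUP BY

Fix: Move the WHERE clause before GROUP BY

Corrected query:
SELECT customer, AVG(total) FROM orders WHERE total > 1120.86 GROUP BY customer

Result:
customer | AVG(total)
---------+-----------
Grace    | 1295.21   
Hank     | 1260.53   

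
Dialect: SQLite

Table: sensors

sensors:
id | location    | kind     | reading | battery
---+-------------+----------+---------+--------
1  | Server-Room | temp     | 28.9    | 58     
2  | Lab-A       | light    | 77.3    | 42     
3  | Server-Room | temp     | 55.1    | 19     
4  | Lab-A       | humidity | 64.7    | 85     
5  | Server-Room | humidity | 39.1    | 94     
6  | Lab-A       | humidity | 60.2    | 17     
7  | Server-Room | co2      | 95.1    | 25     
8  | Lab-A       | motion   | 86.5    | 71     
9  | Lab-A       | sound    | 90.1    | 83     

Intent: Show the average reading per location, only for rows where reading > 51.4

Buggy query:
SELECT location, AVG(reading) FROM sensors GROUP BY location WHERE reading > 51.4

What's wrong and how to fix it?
Bug: Row-level WHERE must come before GROUP BY in the clause order

Fix: Move the WHERE clause before GROUP BY

Corrected query:
SELECT location, AVG(reading) FROM sensors WHERE reading > 51.4 GROUP BY location

Result:
location    | AVG(reading)
------------+-------------
Lab-A       | 75.76       
Server-Room | 75.1        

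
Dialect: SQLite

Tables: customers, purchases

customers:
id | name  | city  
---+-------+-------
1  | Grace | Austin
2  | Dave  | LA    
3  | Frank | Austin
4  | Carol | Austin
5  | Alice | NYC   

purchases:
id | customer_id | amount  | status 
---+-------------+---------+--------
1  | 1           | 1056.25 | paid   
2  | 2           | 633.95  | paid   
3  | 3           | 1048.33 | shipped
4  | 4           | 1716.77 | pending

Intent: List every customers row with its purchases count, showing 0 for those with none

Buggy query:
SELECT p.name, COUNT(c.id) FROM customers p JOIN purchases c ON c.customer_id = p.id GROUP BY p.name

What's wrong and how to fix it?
Bug: INNER JOIN drops customers rows that have no matching purchases rows

Fix: Switch to LEFT JOIN to retain unmatched parent rows

Corrected query:
SELECT p.name, COUNT(c.id) FROM customers p LEFT JOIN purchases c ON c.customer_id = p.id GROUP BY p.name

Result:
name  | COUNT(c.id)
------+------------
Alice | 0          
Carol | 1          
Dave  | 1          
Frank | 1          
Grace | 1          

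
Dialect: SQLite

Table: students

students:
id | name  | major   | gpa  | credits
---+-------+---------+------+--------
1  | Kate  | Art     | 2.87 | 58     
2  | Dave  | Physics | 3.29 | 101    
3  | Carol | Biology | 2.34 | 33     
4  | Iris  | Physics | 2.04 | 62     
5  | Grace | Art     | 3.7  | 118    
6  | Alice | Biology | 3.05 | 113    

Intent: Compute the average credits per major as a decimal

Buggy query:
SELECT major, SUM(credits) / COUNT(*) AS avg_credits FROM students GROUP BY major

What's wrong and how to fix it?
Bug: Both operands are integers, so '/' performs integer division and truncates

Fix: Cast one side to REAL so the division keeps the fractional part

Corrected query:
SELECT major, SUM(credits) * 1.0 / COUNT(*) AS avg_credits FROM students GROUP BY major

Result:
major   | avg_credits
--------+------------
Art     | 88         
Biology | 73         
Physics | 81.5       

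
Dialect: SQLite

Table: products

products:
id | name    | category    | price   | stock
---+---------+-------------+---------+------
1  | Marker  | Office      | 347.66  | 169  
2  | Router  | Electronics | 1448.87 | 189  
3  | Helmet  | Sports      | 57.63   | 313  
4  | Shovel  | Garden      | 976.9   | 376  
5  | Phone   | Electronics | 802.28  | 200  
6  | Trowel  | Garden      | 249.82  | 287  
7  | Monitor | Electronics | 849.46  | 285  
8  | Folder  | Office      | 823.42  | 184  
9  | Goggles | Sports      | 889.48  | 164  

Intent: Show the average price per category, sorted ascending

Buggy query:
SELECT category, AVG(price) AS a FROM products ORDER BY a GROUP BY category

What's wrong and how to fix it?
Bug: GROUP BY must precede ORDER BY

Fix: Reorder: SELECT … FROM … GROUP BY … ORDER BY …

Corrected query:
SELECT category, AVG(price) AS a FROM products GROUP BY category ORDER BY a

Result:
category    | a          
------------+------------
Sports      | 473.555    
Office      | 585.54     
Garden      | 613.36     
Electronics | 1033.536667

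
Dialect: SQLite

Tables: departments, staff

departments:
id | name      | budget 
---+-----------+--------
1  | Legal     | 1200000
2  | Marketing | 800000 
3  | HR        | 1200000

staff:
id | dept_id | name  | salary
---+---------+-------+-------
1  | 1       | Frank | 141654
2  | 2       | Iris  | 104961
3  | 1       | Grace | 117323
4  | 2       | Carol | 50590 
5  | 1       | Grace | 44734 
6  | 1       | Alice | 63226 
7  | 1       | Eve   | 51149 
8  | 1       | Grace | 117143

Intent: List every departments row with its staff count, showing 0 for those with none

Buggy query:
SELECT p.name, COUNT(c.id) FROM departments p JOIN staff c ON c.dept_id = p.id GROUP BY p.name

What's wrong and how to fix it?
Bug: INNER JOIN drops departments rows that have no matching staff rows

Fix: Use LEFT JOIN so parents without children still appear (COUNT(c.id) gives 0)

Corrected query:
SELECT p.name, COUNT(c.id) FROM departments p LEFT JOIN staff c ON c.dept_id = p.id GROUP BY p.name

Result:
name      | COUNT(c.id)
----------+------------
HR        | 0          
Legal     | 6          
Marketing | 2          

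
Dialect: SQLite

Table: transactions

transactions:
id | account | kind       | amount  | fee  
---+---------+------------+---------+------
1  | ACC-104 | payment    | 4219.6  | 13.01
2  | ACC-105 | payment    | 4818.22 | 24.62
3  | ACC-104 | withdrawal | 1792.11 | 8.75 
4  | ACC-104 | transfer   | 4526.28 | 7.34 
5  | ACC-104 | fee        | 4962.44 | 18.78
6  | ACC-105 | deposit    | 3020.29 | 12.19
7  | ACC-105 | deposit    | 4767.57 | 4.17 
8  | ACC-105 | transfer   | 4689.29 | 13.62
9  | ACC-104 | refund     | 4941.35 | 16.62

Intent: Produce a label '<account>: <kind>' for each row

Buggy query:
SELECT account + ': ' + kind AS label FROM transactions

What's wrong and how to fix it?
Bug: SQLite uses || for string concatenation; + coerces text to numbers (yielding 0)

Fix: Use the || operator for string concatenation

Corrected query:
SELECT account || ': ' || kind AS label FROM transactions

Result:
label              
-------------------
ACC-104: payment   
ACC-105: payment   
ACC-104: withdrawal
ACC-104: transfer  
ACC-104: fee       
ACC-105: deposit   
ACC-105: deposit   
ACC-105: transfer  
ACC-104: refund    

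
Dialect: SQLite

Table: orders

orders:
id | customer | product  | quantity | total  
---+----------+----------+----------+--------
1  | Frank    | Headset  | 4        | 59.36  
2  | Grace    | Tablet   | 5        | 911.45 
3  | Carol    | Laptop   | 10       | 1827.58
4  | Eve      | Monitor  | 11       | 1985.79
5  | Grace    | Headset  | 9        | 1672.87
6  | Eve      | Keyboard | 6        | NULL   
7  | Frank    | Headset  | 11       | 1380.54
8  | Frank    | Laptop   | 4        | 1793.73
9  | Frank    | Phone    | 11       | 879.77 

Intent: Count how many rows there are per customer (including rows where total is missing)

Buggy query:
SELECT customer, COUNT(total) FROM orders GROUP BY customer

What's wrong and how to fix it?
Bug: COUNT(column) counts non-NULL values only; rows with NULL total aren't counted

Fix: Replace COUNT(total) with COUNT(*)

Corrected query:
SELECT customer, COUNT(*) FROM orders GROUP BY customer

Result:
customer | COUNT(*)
---------+---------
Carol    | 1       
Eve      | 2       
Frank    | 4       
Grace    | 2       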